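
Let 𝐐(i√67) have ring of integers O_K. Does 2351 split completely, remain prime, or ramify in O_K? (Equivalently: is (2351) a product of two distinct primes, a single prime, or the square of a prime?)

-67 mod 4 = 1, hence disc K = -67 and O_K = ℤ[(1+√-67)/2].
2351 ∤ -67, so 2351 is unramified.
Euler's criterion: (-67)^1175 mod 2351 = 1. Thus (-67|2351) = 1.
Legendre symbol 1 ⇒ 2351 is split.

p splits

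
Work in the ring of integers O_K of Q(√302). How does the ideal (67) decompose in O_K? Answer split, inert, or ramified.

302 mod 4 = 2, hence disc K = 4·302 = 1208 and O_K = ℤ[√302].
Since gcd(67, 1208) = 1 the prime 67 does not ramify.
(302/67) = 34^33 mod 67 = 66, giving Legendre symbol -1.
d is a non-residue mod p, hence 67 remains inert in O_K.

p is inert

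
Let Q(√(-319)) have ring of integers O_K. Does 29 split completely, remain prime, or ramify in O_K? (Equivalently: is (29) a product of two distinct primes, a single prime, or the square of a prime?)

d = -319 ≡ 1 (mod 4), so O_K = ℤ[(1+√-319)/2] and disc(K) = d = -319.
Ramification test: 29 | -319. The prime 29 ramifies in K.

ramified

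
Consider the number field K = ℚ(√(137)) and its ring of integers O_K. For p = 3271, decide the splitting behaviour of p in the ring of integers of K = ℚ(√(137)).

split

d = 137 ≡ 1 (mod 4), so O_K = ℤ[(1+√137)/2] and disc(K) = d = 137.
disc(K) = 137 is not divisible by 3271; 3271 is unramified.
Legendre symbol by Euler's criterion: (137/3271) ≡ 137^1635 ≡ 1 (mod 3271), i.e. (137/3271) = 1.
Legendre symbol 1 ⇒ 3271 is split.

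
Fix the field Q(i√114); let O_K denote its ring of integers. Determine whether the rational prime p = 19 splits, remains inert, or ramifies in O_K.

ramified

d = -114 ≡ 2 (mod 4), so O_K = ℤ[√-114] and disc(K) = 4d = -456.
Ramification test: 19 | -456. The prime 19 ramifies in K.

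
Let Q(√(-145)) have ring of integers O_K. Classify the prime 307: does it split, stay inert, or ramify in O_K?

p is inert

Since -145 ≢ 1 mod 4, the ring of integers is ℤ[√-145] with discriminant 4·(-145) = -580.
Since gcd(307, -580) = 1 the prime 307 does not ramify.
(-145/307) = 162^153 mod 307 = 306, giving Legendre symbol -1.
d is a non-residue mod p, hence 307 remains inert in O_K.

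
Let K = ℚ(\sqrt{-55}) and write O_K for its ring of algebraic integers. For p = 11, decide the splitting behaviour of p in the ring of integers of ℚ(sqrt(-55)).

ramifies in O_K

Since -55 ≡ 1 mod 4, the ring of integers is ℤ[(1+√-55)/2] with discriminant -55.
11 divides disc(K) = -55, so 11 ramifies.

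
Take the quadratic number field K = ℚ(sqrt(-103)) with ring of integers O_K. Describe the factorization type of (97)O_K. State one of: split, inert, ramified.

-103 mod 4 = 1, hence disc K = -103 and O_K = ℤ[(1+√-103)/2].
disc(K) = -103 is not divisible by 97; 97 is unramified.
(-103/97) = 91^48 mod 97 = 1, giving Legendre symbol 1.
d is a quadratic residue mod p, hence 97 splits in O_K.

p splits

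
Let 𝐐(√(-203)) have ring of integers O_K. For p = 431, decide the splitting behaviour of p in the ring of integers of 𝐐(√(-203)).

split

d = -203 ≡ 1 (mod 4), so O_K = ℤ[(1+√-203)/2] and disc(K) = d = -203.
Since gcd(431, -203) = 1 the prime 431 does not ramify.
Legendre symbol by Euler's criterion: (-203/431) ≡ (-203)^215 ≡ 1 (mod 431), i.e. (-203/431) = 1.
(-203/431) = 1, so 431 splits.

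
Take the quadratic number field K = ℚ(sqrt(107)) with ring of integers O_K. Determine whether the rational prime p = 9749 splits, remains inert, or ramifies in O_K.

d = 107 ≡ 3 (mod 4), so O_K = ℤ[√107] and disc(K) = 4d = 428.
disc(K) = 428 is not divisible by 9749; 9749 is unramified.
Euler's criterion: 107^4874 mod 9749 = 1. Thus (107|9749) = 1.
(107/9749) = 1, so 9749 splits.

split — (9749) = 𝔭₁𝔭₂ with 𝔭₁ ≠ 𝔭₂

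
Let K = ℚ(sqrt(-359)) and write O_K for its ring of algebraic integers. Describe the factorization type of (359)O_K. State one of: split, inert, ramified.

-359 mod 4 = 1, hence disc K = -359 and O_K = ℤ[(1+√-359)/2].
359 divides disc(K) = -359, so 359 ramifies.

p ramifies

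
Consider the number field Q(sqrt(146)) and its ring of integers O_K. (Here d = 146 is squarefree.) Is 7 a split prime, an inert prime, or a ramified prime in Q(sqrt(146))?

d = 146 ≡ 2 (mod 4), so O_K = ℤ[√146] and disc(K) = 4d = 584.
disc(K) = 584 is not divisible by 7; 7 is unramified.
Compute (146/7) via Euler: 6^((7-1)/2) mod 7 = 6, so (146/7) = -1.
Legendre symbol -1 ⇒ 7 is inert.

remains prime (inert)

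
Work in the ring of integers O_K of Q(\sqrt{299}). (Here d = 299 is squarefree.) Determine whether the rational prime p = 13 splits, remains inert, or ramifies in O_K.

ramifies in O_K

Since 299 ≢ 1 mod 4, the ring of integers is ℤ[√299] with discriminant 4·299 = 1196.
13 divides disc(K) = 1196, so 13 ramifies.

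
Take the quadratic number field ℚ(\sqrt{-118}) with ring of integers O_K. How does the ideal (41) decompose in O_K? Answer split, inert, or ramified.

-118 mod 4 = 2, hence disc K = 4·(-118) = -472 and O_K = ℤ[√-118].
Since gcd(41, -472) = 1 the prime 41 does not ramify.
Legendre symbol by Euler's criterion: (-118/41) ≡ (-118)^20 ≡ 1 (mod 41), i.e. (-118/41) = 1.
(-118/41) = 1, so 41 splits.

41 splits in O_K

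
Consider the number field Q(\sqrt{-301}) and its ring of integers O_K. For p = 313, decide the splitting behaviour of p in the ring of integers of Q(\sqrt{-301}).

p splits

-301 mod 4 = 3, hence disc K = 4·(-301) = -1204 and O_K = ℤ[√-301].
disc(K) = -1204 is not divisible by 313; 313 is unramified.
Legendre symbol by Euler's criterion: (-301/313) ≡ (-301)^156 ≡ 1 (mod 313), i.e. (-301/313) = 1.
Legendre symbol 1 ⇒ 313 is split.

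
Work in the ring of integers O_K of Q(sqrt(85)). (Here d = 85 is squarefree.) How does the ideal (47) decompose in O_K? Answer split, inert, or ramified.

d = 85 ≡ 1 (mod 4), so O_K = ℤ[(1+√85)/2] and disc(K) = d = 85.
47 ∤ 85, so 47 is unramified.
(85/47) = 38^23 mod 47 = 46, giving Legendre symbol -1.
(85/47) = -1, so 47 is inert.

remains prime (inert)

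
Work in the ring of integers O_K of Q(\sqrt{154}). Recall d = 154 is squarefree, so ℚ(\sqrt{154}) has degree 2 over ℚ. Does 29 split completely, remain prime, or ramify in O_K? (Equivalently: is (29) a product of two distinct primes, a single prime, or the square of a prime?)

split — (29) = 𝔭₁𝔭₂ with 𝔭₁ ≠ 𝔭₂

154 mod 4 = 2, hence disc K = 4·154 = 616 and O_K = ℤ[√154].
Since gcd(29, 616) = 1 the prime 29 does not ramify.
Euler's criterion: 154^14 mod 29 = 1. Thus (154|29) = 1.
Legendre symbol 1 ⇒ 29 is split.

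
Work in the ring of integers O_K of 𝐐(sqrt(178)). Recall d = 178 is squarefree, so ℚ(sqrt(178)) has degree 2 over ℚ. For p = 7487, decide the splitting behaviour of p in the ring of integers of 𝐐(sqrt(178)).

splits completely

Since 178 ≢ 1 mod 4, the ring of integers is ℤ[√178] with discriminant 4·178 = 712.
7487 ∤ 712, so 7487 is unramified.
Euler's criterion: 178^3743 mod 7487 = 1. Thus (178|7487) = 1.
d is a quadratic residue mod p, hence 7487 splits in O_K.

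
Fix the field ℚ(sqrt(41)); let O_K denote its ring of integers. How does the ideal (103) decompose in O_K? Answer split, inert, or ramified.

split

Since 41 ≡ 1 mod 4, the ring of integers is ℤ[(1+√41)/2] with discriminant 41.
103 ∤ 41, so 103 is unramified.
Legendre symbol by Euler's criterion: (41/103) ≡ 41^51 ≡ 1 (mod 103), i.e. (41/103) = 1.
(41/103) = 1, so 103 splits.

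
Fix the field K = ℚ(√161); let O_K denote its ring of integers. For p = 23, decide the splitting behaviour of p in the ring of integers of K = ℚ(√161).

p ramifies

d = 161 ≡ 1 (mod 4), so O_K = ℤ[(1+√161)/2] and disc(K) = d = 161.
Ramification test: 23 | 161. The prime 23 ramifies in K.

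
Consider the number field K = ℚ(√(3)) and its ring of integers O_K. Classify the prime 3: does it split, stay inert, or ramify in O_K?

Since 3 ≢ 1 mod 4, the ring of integers is ℤ[√3] with discriminant 4·3 = 12.
Ramification test: 3 | 12. The prime 3 ramifies in K.

p ramifies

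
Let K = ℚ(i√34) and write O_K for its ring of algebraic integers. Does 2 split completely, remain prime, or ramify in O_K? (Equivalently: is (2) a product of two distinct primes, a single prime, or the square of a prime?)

d = -34 ≡ 2 (mod 4), so O_K = ℤ[√-34] and disc(K) = 4d = -136.
disc(K) = -136 = 2·(-68), so p = 2 is ramified.

ramified — (2) = 𝔭²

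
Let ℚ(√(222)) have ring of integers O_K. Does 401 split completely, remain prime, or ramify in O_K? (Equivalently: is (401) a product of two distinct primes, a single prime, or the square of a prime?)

d = 222 ≡ 2 (mod 4), so O_K = ℤ[√222] and disc(K) = 4d = 888.
401 ∤ 888, so 401 is unramified.
Compute (222/401) via Euler: 222^((401-1)/2) mod 401 = 1, so (222/401) = 1.
Legendre symbol 1 ⇒ 401 is split.

401 splits in O_K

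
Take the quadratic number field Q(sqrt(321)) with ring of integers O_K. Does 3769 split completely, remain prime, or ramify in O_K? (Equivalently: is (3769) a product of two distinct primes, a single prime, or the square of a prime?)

p is inert

Since 321 ≡ 1 mod 4, the ring of integers is ℤ[(1+√321)/2] with discriminant 321.
Since gcd(3769, 321) = 1 the prime 3769 does not ramify.
Compute (321/3769) via Euler: 321^((3769-1)/2) mod 3769 = 3768, so (321/3769) = -1.
(321/3769) = -1, so 3769 is inert.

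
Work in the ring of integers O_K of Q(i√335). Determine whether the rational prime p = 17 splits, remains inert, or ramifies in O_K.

17 remains inert

Since -335 ≡ 1 mod 4, the ring of integers is ℤ[(1+√-335)/2] with discriminant -335.
disc(K) = -335 is not divisible by 17; 17 is unramified.
Compute (-335/17) via Euler: 5^((17-1)/2) mod 17 = 16, so (-335/17) = -1.
d is a non-residue mod p, hence 17 remains inert in O_K.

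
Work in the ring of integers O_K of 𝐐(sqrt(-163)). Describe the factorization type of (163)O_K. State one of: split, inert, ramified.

ramified — (163) = 𝔭²

d = -163 ≡ 1 (mod 4), so O_K = ℤ[(1+√-163)/2] and disc(K) = d = -163.
disc(K) = -163 = 163·(-1), so p = 163 is ramified.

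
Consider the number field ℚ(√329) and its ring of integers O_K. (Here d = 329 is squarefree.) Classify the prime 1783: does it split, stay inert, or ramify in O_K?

1783 splits in O_K

329 mod 4 = 1, hence disc K = 329 and O_K = ℤ[(1+√329)/2].
1783 ∤ 329, so 1783 is unramified.
Euler's criterion: 329^891 mod 1783 = 1. Thus (329|1783) = 1.
d is a quadratic residue mod p, hence 1783 splits in O_K.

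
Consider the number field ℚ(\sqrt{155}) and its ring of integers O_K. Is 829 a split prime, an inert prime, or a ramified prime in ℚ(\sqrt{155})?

Since 155 ≢ 1 mod 4, the ring of integers is ℤ[√155] with discriminant 4·155 = 620.
Since gcd(829, 620) = 1 the prime 829 does not ramify.
Legendre symbol by Euler's criterion: (155/829) ≡ 155^414 ≡ 828 (mod 829), i.e. (155/829) = -1.
(155/829) = -1, so 829 is inert.

p is inert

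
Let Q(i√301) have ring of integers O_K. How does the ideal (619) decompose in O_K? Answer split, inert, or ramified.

d = -301 ≡ 3 (mod 4), so O_K = ℤ[√-301] and disc(K) = 4d = -1204.
Since gcd(619, -1204) = 1 the prime 619 does not ramify.
Compute (-301/619) via Euler: 318^((619-1)/2) mod 619 = 1, so (-301/619) = 1.
d is a quadratic residue mod p, hence 619 splits in O_K.

619 splits in O_K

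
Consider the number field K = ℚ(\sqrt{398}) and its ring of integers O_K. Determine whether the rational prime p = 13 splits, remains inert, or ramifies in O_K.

d = 398 ≡ 2 (mod 4), so O_K = ℤ[√398] and disc(K) = 4d = 1592.
disc(K) = 1592 is not divisible by 13; 13 is unramified.
Euler's criterion: 398^6 mod 13 = 12. Thus (398|13) = -1.
d is a non-residue mod p, hence 13 remains inert in O_K.

inert — (13) stays prime in O_K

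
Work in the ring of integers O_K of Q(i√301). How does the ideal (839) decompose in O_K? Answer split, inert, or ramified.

inert — (839) stays prime in O_K

-301 mod 4 = 3, hence disc K = 4·(-301) = -1204 and O_K = ℤ[√-301].
disc(K) = -1204 is not divisible by 839; 839 is unramified.
Euler's criterion: (-301)^419 mod 839 = 838. Thus (-301|839) = -1.
Legendre symbol -1 ⇒ 839 is inert.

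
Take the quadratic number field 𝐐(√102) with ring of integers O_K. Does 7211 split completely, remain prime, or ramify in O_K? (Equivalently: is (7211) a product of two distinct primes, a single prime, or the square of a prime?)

Since 102 ≢ 1 mod 4, the ring of integers is ℤ[√102] with discriminant 4·102 = 408.
7211 ∤ 408, so 7211 is unramified.
Euler's criterion: 102^3605 mod 7211 = 1. Thus (102|7211) = 1.
Legendre symbol 1 ⇒ 7211 is split.

p splits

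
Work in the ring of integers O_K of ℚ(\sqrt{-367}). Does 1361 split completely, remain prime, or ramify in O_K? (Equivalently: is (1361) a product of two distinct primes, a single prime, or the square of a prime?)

-367 mod 4 = 1, hence disc K = -367 and O_K = ℤ[(1+√-367)/2].
Since gcd(1361, -367) = 1 the prime 1361 does not ramify.
Euler's criterion: (-367)^680 mod 1361 = 1360. Thus (-367|1361) = -1.
Legendre symbol -1 ⇒ 1361 is inert.

1361 remains inert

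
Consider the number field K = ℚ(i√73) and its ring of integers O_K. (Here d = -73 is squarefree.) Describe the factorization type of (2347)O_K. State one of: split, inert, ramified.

-73 mod 4 = 3, hence disc K = 4·(-73) = -292 and O_K = ℤ[√-73].
disc(K) = -292 is not divisible by 2347; 2347 is unramified.
Euler's criterion: (-73)^1173 mod 2347 = 1. Thus (-73|2347) = 1.
(-73/2347) = 1, so 2347 splits.

split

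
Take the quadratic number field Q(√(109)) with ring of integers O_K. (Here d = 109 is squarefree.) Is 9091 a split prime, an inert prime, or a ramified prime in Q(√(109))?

Since 109 ≡ 1 mod 4, the ring of integers is ℤ[(1+√109)/2] with discriminant 109.
disc(K) = 109 is not divisible by 9091; 9091 is unramified.
Euler's criterion: 109^4545 mod 9091 = 9090. Thus (109|9091) = -1.
Legendre symbol -1 ⇒ 9091 is inert.

p is inert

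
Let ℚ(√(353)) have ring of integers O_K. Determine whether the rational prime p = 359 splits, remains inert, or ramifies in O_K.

p is inert

353 mod 4 = 1, hence disc K = 353 and O_K = ℤ[(1+√353)/2].
359 ∤ 353, so 359 is unramified.
Legendre symbol by Euler's criterion: (353/359) ≡ 353^179 ≡ 358 (mod 359), i.e. (353/359) = -1.
d is a non-residue mod p, hence 359 remains inert in O_K.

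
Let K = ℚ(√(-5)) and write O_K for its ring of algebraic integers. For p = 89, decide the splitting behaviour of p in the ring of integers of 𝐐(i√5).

d = -5 ≡ 3 (mod 4), so O_K = ℤ[√-5] and disc(K) = 4d = -20.
89 ∤ -20, so 89 is unramified.
Compute (-5/89) via Euler: 84^((89-1)/2) mod 89 = 1, so (-5/89) = 1.
Legendre symbol 1 ⇒ 89 is split.

split — (89) = 𝔭₁𝔭₂ with 𝔭₁ ≠ 𝔭₂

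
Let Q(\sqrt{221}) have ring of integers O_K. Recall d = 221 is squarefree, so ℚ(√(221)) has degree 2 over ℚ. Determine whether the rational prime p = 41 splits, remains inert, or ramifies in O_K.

split

d = 221 ≡ 1 (mod 4), so O_K = ℤ[(1+√221)/2] and disc(K) = d = 221.
disc(K) = 221 is not divisible by 41; 41 is unramified.
Legendre symbol by Euler's criterion: (221/41) ≡ 221^20 ≡ 1 (mod 41), i.e. (221/41) = 1.
d is a quadratic residue mod p, hence 41 splits in O_K.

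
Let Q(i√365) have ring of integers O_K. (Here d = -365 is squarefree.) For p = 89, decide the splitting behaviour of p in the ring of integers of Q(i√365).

d = -365 ≡ 3 (mod 4), so O_K = ℤ[√-365] and disc(K) = 4d = -1460.
89 ∤ -1460, so 89 is unramified.
Euler's criterion: (-365)^44 mod 89 = 1. Thus (-365|89) = 1.
Legendre symbol 1 ⇒ 89 is split.

split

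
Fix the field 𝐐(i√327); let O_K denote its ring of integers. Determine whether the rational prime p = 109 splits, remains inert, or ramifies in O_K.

ramified — (109) = 𝔭²

d = -327 ≡ 1 (mod 4), so O_K = ℤ[(1+√-327)/2] and disc(K) = d = -327.
disc(K) = -327 = 109·(-3), so p = 109 is ramified.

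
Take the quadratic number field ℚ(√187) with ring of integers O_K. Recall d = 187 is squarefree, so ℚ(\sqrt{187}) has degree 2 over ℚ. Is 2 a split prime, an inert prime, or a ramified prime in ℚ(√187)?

2 is ramified

187 mod 4 = 3, hence disc K = 4·187 = 748 and O_K = ℤ[√187].
Ramification test: 2 | 748. The prime 2 ramifies in K.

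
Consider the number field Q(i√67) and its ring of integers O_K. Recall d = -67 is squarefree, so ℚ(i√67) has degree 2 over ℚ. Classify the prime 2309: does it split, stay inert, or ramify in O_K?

inert — (2309) stays prime in O_K

Since -67 ≡ 1 mod 4, the ring of integers is ℤ[(1+√-67)/2] with discriminant -67.
disc(K) = -67 is not divisible by 2309; 2309 is unramified.
Legendre symbol by Euler's criterion: (-67/2309) ≡ (-67)^1154 ≡ 2308 (mod 2309), i.e. (-67/2309) = -1.
d is a non-residue mod p, hence 2309 remains inert in O_K.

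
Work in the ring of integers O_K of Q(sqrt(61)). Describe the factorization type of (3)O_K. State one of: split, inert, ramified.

Since 61 ≡ 1 mod 4, the ring of integers is ℤ[(1+√61)/2] with discriminant 61.
Since gcd(3, 61) = 1 the prime 3 does not ramify.
(61/3) = 1^1 mod 3 = 1, giving Legendre symbol 1.
Legendre symbol 1 ⇒ 3 is split.

3 splits in O_K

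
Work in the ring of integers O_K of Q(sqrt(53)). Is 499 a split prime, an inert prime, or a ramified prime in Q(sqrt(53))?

53 mod 4 = 1, hence disc K = 53 and O_K = ℤ[(1+√53)/2].
Since gcd(499, 53) = 1 the prime 499 does not ramify.
Compute (53/499) via Euler: 53^((499-1)/2) mod 499 = 498, so (53/499) = -1.
d is a non-residue mod p, hence 499 remains inert in O_K.

499 remains inert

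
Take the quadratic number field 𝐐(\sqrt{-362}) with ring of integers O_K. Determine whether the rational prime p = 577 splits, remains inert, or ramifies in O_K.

d = -362 ≡ 2 (mod 4), so O_K = ℤ[√-362] and disc(K) = 4d = -1448.
577 ∤ -1448, so 577 is unramified.
(-362/577) = 215^288 mod 577 = 1, giving Legendre symbol 1.
d is a quadratic residue mod p, hence 577 splits in O_K.

split — (577) = 𝔭₁𝔭₂ with 𝔭₁ ≠ 𝔭₂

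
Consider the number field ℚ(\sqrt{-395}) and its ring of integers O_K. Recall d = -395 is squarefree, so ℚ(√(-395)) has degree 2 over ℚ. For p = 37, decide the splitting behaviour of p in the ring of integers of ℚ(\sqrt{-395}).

Since -395 ≡ 1 mod 4, the ring of integers is ℤ[(1+√-395)/2] with discriminant -395.
Since gcd(37, -395) = 1 the prime 37 does not ramify.
Compute (-395/37) via Euler: 12^((37-1)/2) mod 37 = 1, so (-395/37) = 1.
Legendre symbol 1 ⇒ 37 is split.

splits completely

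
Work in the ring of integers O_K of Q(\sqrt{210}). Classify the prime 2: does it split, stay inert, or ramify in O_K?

d = 210 ≡ 2 (mod 4), so O_K = ℤ[√210] and disc(K) = 4d = 840.
2 divides disc(K) = 840, so 2 ramifies.

ramified — (2) = 𝔭²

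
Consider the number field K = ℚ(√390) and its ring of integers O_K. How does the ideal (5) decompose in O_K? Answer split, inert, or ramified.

Since 390 ≢ 1 mod 4, the ring of integers is ℤ[√390] with discriminant 4·390 = 1560.
disc(K) = 1560 = 5·312, so p = 5 is ramified.

5 is ramified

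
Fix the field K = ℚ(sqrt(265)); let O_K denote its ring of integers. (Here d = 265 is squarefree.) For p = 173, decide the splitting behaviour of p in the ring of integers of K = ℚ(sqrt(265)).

split

d = 265 ≡ 1 (mod 4), so O_K = ℤ[(1+√265)/2] and disc(K) = d = 265.
disc(K) = 265 is not divisible by 173; 173 is unramified.
Legendre symbol by Euler's criterion: (265/173) ≡ 265^86 ≡ 1 (mod 173), i.e. (265/173) = 1.
Legendre symbol 1 ⇒ 173 is split.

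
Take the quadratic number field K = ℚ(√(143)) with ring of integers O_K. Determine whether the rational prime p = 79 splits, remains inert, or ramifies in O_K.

splits completely

143 mod 4 = 3, hence disc K = 4·143 = 572 and O_K = ℤ[√143].
Since gcd(79, 572) = 1 the prime 79 does not ramify.
(143/79) = 64^39 mod 79 = 1, giving Legendre symbol 1.
(143/79) = 1, so 79 splits.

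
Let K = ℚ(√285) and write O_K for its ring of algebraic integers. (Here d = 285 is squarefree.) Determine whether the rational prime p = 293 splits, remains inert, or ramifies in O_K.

285 mod 4 = 1, hence disc K = 285 and O_K = ℤ[(1+√285)/2].
293 ∤ 285, so 293 is unramified.
Euler's criterion: 285^146 mod 293 = 292. Thus (285|293) = -1.
(285/293) = -1, so 293 is inert.

293 remains inert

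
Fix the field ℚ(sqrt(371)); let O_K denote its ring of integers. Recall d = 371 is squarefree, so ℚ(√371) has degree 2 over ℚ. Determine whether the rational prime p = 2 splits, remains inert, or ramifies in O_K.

Since 371 ≢ 1 mod 4, the ring of integers is ℤ[√371] with discriminant 4·371 = 1484.
Ramification test: 2 | 1484. The prime 2 ramifies in K.

ramified — (2) = 𝔭²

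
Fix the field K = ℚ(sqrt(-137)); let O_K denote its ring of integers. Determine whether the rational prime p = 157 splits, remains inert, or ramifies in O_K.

Since -137 ≢ 1 mod 4, the ring of integers is ℤ[√-137] with discriminant 4·(-137) = -548.
Since gcd(157, -548) = 1 the prime 157 does not ramify.
Euler's criterion: (-137)^78 mod 157 = 156. Thus (-137|157) = -1.
Legendre symbol -1 ⇒ 157 is inert.

remains prime (inert)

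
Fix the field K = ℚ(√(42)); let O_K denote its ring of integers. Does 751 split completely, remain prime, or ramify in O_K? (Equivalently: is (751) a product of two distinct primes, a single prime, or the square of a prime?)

Since 42 ≢ 1 mod 4, the ring of integers is ℤ[√42] with discriminant 4·42 = 168.
Since gcd(751, 168) = 1 the prime 751 does not ramify.
(42/751) = 42^375 mod 751 = 1, giving Legendre symbol 1.
d is a quadratic residue mod p, hence 751 splits in O_K.

split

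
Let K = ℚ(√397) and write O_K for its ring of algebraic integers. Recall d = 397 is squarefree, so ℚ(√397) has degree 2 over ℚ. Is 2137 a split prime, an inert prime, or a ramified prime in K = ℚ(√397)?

inert — (2137) stays prime in O_K

397 mod 4 = 1, hence disc K = 397 and O_K = ℤ[(1+√397)/2].
disc(K) = 397 is not divisible by 2137; 2137 is unramified.
Compute (397/2137) via Euler: 397^((2137-1)/2) mod 2137 = 2136, so (397/2137) = -1.
(397/2137) = -1, so 2137 is inert.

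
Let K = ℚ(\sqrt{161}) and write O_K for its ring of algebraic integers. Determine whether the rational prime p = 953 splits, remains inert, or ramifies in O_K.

inert — (953) stays prime in O_K

d = 161 ≡ 1 (mod 4), so O_K = ℤ[(1+√161)/2] and disc(K) = d = 161.
disc(K) = 161 is not divisible by 953; 953 is unramified.
Legendre symbol by Euler's criterion: (161/953) ≡ 161^476 ≡ 952 (mod 953), i.e. (161/953) = -1.
(161/953) = -1, so 953 is inert.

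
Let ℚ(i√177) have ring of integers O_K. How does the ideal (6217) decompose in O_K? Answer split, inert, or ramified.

6217 splits in O_K

-177 mod 4 = 3, hence disc K = 4·(-177) = -708 and O_K = ℤ[√-177].
disc(K) = -708 is not divisible by 6217; 6217 is unramified.
Legendre symbol by Euler's criterion: (-177/6217) ≡ (-177)^3108 ≡ 1 (mod 6217), i.e. (-177/6217) = 1.
Legendre symbol 1 ⇒ 6217 is split.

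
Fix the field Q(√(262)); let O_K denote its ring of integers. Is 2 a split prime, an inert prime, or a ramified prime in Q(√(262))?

d = 262 ≡ 2 (mod 4), so O_K = ℤ[√262] and disc(K) = 4d = 1048.
disc(K) = 1048 = 2·524, so p = 2 is ramified.

ramifies in O_K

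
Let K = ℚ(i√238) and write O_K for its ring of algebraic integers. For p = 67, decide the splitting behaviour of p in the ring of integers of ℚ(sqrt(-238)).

Since -238 ≢ 1 mod 4, the ring of integers is ℤ[√-238] with discriminant 4·(-238) = -952.
disc(K) = -952 is not divisible by 67; 67 is unramified.
Legendre symbol by Euler's criterion: (-238/67) ≡ (-238)^33 ≡ 66 (mod 67), i.e. (-238/67) = -1.
d is a non-residue mod p, hence 67 remains inert in O_K.

67 remains inert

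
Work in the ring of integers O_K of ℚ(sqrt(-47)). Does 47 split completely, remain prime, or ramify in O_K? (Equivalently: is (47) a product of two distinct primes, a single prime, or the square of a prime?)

-47 mod 4 = 1, hence disc K = -47 and O_K = ℤ[(1+√-47)/2].
Ramification test: 47 | -47. The prime 47 ramifies in K.

p ramifies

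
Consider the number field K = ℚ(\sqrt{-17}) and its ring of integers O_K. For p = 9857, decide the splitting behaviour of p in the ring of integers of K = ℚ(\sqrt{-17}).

9857 remains inert

Since -17 ≢ 1 mod 4, the ring of integers is ℤ[√-17] with discriminant 4·(-17) = -68.
Since gcd(9857, -68) = 1 the prime 9857 does not ramify.
(-17/9857) = 9840^4928 mod 9857 = 9856, giving Legendre symbol -1.
(-17/9857) = -1, so 9857 is inert.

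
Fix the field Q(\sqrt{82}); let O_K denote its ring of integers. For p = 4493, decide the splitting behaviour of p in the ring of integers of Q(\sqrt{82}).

split

d = 82 ≡ 2 (mod 4), so O_K = ℤ[√82] and disc(K) = 4d = 328.
disc(K) = 328 is not divisible by 4493; 4493 is unramified.
Legendre symbol by Euler's criterion: (82/4493) ≡ 82^2246 ≡ 1 (mod 4493), i.e. (82/4493) = 1.
d is a quadratic residue mod p, hence 4493 splits in O_K.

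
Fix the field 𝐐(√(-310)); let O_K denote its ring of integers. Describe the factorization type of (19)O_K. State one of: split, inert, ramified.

p is inert

-310 mod 4 = 2, hence disc K = 4·(-310) = -1240 and O_K = ℤ[√-310].
Since gcd(19, -1240) = 1 the prime 19 does not ramify.
(-310/19) = 13^9 mod 19 = 18, giving Legendre symbol -1.
d is a non-residue mod p, hence 19 remains inert in O_K.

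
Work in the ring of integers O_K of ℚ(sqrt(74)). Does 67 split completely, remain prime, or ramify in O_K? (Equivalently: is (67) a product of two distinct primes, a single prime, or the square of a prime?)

d = 74 ≡ 2 (mod 4), so O_K = ℤ[√74] and disc(K) = 4d = 296.
67 ∤ 296, so 67 is unramified.
Compute (74/67) via Euler: 7^((67-1)/2) mod 67 = 66, so (74/67) = -1.
(74/67) = -1, so 67 is inert.

inert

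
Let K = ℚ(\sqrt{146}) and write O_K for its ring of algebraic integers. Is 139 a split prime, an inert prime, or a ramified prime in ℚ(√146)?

split — (139) = 𝔭₁𝔭₂ with 𝔭₁ ≠ 𝔭₂

146 mod 4 = 2, hence disc K = 4·146 = 584 and O_K = ℤ[√146].
139 ∤ 584, so 139 is unramified.
Legendre symbol by Euler's criterion: (146/139) ≡ 146^69 ≡ 1 (mod 139), i.e. (146/139) = 1.
d is a quadratic residue mod p, hence 139 splits in O_K.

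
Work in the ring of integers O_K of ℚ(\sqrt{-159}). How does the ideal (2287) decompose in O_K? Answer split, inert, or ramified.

d = -159 ≡ 1 (mod 4), so O_K = ℤ[(1+√-159)/2] and disc(K) = d = -159.
2287 ∤ -159, so 2287 is unramified.
Compute (-159/2287) via Euler: 2128^((2287-1)/2) mod 2287 = 2286, so (-159/2287) = -1.
d is a non-residue mod p, hence 2287 remains inert in O_K.

inert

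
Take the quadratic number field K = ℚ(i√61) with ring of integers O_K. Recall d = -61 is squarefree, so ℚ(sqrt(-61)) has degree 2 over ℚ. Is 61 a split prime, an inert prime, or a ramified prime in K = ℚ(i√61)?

d = -61 ≡ 3 (mod 4), so O_K = ℤ[√-61] and disc(K) = 4d = -244.
Ramification test: 61 | -244. The prime 61 ramifies in K.

ramified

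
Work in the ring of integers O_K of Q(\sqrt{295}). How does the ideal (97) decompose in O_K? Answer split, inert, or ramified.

splits completely

d = 295 ≡ 3 (mod 4), so O_K = ℤ[√295] and disc(K) = 4d = 1180.
disc(K) = 1180 is not divisible by 97; 97 is unramified.
(295/97) = 4^48 mod 97 = 1, giving Legendre symbol 1.
(295/97) = 1, so 97 splits.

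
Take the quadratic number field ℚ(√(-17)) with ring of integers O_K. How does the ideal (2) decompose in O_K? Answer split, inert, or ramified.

Since -17 ≢ 1 mod 4, the ring of integers is ℤ[√-17] with discriminant 4·(-17) = -68.
2 divides disc(K) = -68, so 2 ramifies.

ramifies in O_K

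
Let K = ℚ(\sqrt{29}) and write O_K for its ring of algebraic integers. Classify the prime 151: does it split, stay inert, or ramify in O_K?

split — (151) = 𝔭₁𝔭₂ with 𝔭₁ ≠ 𝔭₂

d = 29 ≡ 1 (mod 4), so O_K = ℤ[(1+√29)/2] and disc(K) = d = 29.
Since gcd(151, 29) = 1 the prime 151 does not ramify.
(29/151) = 29^75 mod 151 = 1, giving Legendre symbol 1.
(29/151) = 1, so 151 splits.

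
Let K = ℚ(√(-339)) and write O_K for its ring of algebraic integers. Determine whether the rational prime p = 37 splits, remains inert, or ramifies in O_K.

d = -339 ≡ 1 (mod 4), so O_K = ℤ[(1+√-339)/2] and disc(K) = d = -339.
37 ∤ -339, so 37 is unramified.
(-339/37) = 31^18 mod 37 = 36, giving Legendre symbol -1.
(-339/37) = -1, so 37 is inert.

remains prime (inert)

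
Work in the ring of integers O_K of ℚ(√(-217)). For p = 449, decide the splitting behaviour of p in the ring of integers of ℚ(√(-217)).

p is inert

Since -217 ≢ 1 mod 4, the ring of integers is ℤ[√-217] with discriminant 4·(-217) = -868.
Since gcd(449, -868) = 1 the prime 449 does not ramify.
Euler's criterion: (-217)^224 mod 449 = 448. Thus (-217|449) = -1.
(-217/449) = -1, so 449 is inert.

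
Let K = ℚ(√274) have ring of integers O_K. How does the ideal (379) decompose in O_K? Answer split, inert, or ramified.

Since 274 ≢ 1 mod 4, the ring of integers is ℤ[√274] with discriminant 4·274 = 1096.
379 ∤ 1096, so 379 is unramified.
Compute (274/379) via Euler: 274^((379-1)/2) mod 379 = 378, so (274/379) = -1.
d is a non-residue mod p, hence 379 remains inert in O_K.

inert — (379) stays prime in O_K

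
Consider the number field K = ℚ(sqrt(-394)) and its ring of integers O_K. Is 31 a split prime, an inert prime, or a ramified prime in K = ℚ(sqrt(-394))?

-394 mod 4 = 2, hence disc K = 4·(-394) = -1576 and O_K = ℤ[√-394].
Since gcd(31, -1576) = 1 the prime 31 does not ramify.
Compute (-394/31) via Euler: 9^((31-1)/2) mod 31 = 1, so (-394/31) = 1.
(-394/31) = 1, so 31 splits.

split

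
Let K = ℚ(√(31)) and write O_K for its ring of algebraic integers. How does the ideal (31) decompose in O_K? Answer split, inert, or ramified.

ramifies in O_K

Since 31 ≢ 1 mod 4, the ring of integers is ℤ[√31] with discriminant 4·31 = 124.
disc(K) = 124 = 31·4, so p = 31 is ramified.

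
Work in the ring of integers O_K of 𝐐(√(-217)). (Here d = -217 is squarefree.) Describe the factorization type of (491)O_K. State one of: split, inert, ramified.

d = -217 ≡ 3 (mod 4), so O_K = ℤ[√-217] and disc(K) = 4d = -868.
Since gcd(491, -868) = 1 the prime 491 does not ramify.
Legendre symbol by Euler's criterion: (-217/491) ≡ (-217)^245 ≡ 1 (mod 491), i.e. (-217/491) = 1.
Legendre symbol 1 ⇒ 491 is split.

p splits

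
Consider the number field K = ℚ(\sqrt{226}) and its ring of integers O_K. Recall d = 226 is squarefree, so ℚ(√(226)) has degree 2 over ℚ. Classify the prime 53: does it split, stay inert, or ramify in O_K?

p is inert

d = 226 ≡ 2 (mod 4), so O_K = ℤ[√226] and disc(K) = 4d = 904.
53 ∤ 904, so 53 is unramified.
(226/53) = 14^26 mod 53 = 52, giving Legendre symbol -1.
(226/53) = -1, so 53 is inert.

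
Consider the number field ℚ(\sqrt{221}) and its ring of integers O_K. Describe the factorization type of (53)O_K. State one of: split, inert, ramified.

Since 221 ≡ 1 mod 4, the ring of integers is ℤ[(1+√221)/2] with discriminant 221.
disc(K) = 221 is not divisible by 53; 53 is unramified.
Euler's criterion: 221^26 mod 53 = 1. Thus (221|53) = 1.
d is a quadratic residue mod p, hence 53 splits in O_K.

split — (53) = 𝔭₁𝔭₂ with 𝔭₁ ≠ 𝔭₂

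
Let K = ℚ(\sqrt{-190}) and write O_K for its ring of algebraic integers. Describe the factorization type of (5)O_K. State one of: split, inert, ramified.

-190 mod 4 = 2, hence disc K = 4·(-190) = -760 and O_K = ℤ[√-190].
Ramification test: 5 | -760. The prime 5 ramifies in K.

5 is ramified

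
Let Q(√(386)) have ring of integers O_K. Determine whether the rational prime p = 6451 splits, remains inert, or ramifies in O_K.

386 mod 4 = 2, hence disc K = 4·386 = 1544 and O_K = ℤ[√386].
6451 ∤ 1544, so 6451 is unramified.
Euler's criterion: 386^3225 mod 6451 = 1. Thus (386|6451) = 1.
Legendre symbol 1 ⇒ 6451 is split.

6451 splits in O_K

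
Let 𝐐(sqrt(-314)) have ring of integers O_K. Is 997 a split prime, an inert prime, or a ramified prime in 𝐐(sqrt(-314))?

split — (997) = 𝔭₁𝔭₂ with 𝔭₁ ≠ 𝔭₂

d = -314 ≡ 2 (mod 4), so O_K = ℤ[√-314] and disc(K) = 4d = -1256.
disc(K) = -1256 is not divisible by 997; 997 is unramified.
Legendre symbol by Euler's criterion: (-314/997) ≡ (-314)^498 ≡ 1 (mod 997), i.e. (-314/997) = 1.
(-314/997) = 1, so 997 splits.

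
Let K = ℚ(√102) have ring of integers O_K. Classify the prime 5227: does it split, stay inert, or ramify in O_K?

p splits

102 mod 4 = 2, hence disc K = 4·102 = 408 and O_K = ℤ[√102].
5227 ∤ 408, so 5227 is unramified.
Compute (102/5227) via Euler: 102^((5227-1)/2) mod 5227 = 1, so (102/5227) = 1.
Legendre symbol 1 ⇒ 5227 is split.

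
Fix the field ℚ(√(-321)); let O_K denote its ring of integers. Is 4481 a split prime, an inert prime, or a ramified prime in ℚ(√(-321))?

d = -321 ≡ 3 (mod 4), so O_K = ℤ[√-321] and disc(K) = 4d = -1284.
Since gcd(4481, -1284) = 1 the prime 4481 does not ramify.
Compute (-321/4481) via Euler: 4160^((4481-1)/2) mod 4481 = 1, so (-321/4481) = 1.
d is a quadratic residue mod p, hence 4481 splits in O_K.

p splits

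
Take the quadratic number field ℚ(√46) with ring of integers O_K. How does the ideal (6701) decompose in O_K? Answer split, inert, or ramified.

6701 remains inert

Since 46 ≢ 1 mod 4, the ring of integers is ℤ[√46] with discriminant 4·46 = 184.
Since gcd(6701, 184) = 1 the prime 6701 does not ramify.
(46/6701) = 46^3350 mod 6701 = 6700, giving Legendre symbol -1.
(46/6701) = -1, so 6701 is inert.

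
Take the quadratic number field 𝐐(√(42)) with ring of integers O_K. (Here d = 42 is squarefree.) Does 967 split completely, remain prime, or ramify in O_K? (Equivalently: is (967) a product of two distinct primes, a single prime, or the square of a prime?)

splits completely

42 mod 4 = 2, hence disc K = 4·42 = 168 and O_K = ℤ[√42].
Since gcd(967, 168) = 1 the prime 967 does not ramify.
Legendre symbol by Euler's criterion: (42/967) ≡ 42^483 ≡ 1 (mod 967), i.e. (42/967) = 1.
(42/967) = 1, so 967 splits.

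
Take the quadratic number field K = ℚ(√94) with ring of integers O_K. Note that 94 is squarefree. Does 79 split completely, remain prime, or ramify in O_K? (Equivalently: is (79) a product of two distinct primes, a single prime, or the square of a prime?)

94 mod 4 = 2, hence disc K = 4·94 = 376 and O_K = ℤ[√94].
79 ∤ 376, so 79 is unramified.
Compute (94/79) via Euler: 15^((79-1)/2) mod 79 = 78, so (94/79) = -1.
Legendre symbol -1 ⇒ 79 is inert.

inert — (79) stays prime in O_K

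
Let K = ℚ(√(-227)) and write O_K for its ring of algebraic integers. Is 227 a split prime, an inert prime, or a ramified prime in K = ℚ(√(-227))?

ramified — (227) = 𝔭²

-227 mod 4 = 1, hence disc K = -227 and O_K = ℤ[(1+√-227)/2].
disc(K) = -227 = 227·(-1), so p = 227 is ramified.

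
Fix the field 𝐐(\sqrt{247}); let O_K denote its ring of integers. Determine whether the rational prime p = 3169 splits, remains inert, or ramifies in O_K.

d = 247 ≡ 3 (mod 4), so O_K = ℤ[√247] and disc(K) = 4d = 988.
Since gcd(3169, 988) = 1 the prime 3169 does not ramify.
Compute (247/3169) via Euler: 247^((3169-1)/2) mod 3169 = 3168, so (247/3169) = -1.
(247/3169) = -1, so 3169 is inert.

3169 remains inert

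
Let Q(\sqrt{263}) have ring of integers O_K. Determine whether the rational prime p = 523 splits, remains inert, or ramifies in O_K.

Since 263 ≢ 1 mod 4, the ring of integers is ℤ[√263] with discriminant 4·263 = 1052.
disc(K) = 1052 is not divisible by 523; 523 is unramified.
Legendre symbol by Euler's criterion: (263/523) ≡ 263^261 ≡ 1 (mod 523), i.e. (263/523) = 1.
Legendre symbol 1 ⇒ 523 is split.

split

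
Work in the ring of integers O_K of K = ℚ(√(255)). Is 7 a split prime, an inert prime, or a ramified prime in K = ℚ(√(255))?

255 mod 4 = 3, hence disc K = 4·255 = 1020 and O_K = ℤ[√255].
disc(K) = 1020 is not divisible by 7; 7 is unramified.
Euler's criterion: 255^3 mod 7 = 6. Thus (255|7) = -1.
d is a non-residue mod p, hence 7 remains inert in O_K.

p is inert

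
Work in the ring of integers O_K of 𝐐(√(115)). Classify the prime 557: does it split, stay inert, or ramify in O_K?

115 mod 4 = 3, hence disc K = 4·115 = 460 and O_K = ℤ[√115].
disc(K) = 460 is not divisible by 557; 557 is unramified.
Euler's criterion: 115^278 mod 557 = 1. Thus (115|557) = 1.
d is a quadratic residue mod p, hence 557 splits in O_K.

p splits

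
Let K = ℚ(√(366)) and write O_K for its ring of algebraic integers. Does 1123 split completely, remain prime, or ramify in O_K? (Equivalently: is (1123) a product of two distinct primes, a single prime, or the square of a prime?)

366 mod 4 = 2, hence disc K = 4·366 = 1464 and O_K = ℤ[√366].
Since gcd(1123, 1464) = 1 the prime 1123 does not ramify.
Euler's criterion: 366^561 mod 1123 = 1. Thus (366|1123) = 1.
d is a quadratic residue mod p, hence 1123 splits in O_K.

split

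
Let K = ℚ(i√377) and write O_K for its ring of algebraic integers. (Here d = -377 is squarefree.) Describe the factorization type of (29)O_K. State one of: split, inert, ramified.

-377 mod 4 = 3, hence disc K = 4·(-377) = -1508 and O_K = ℤ[√-377].
Ramification test: 29 | -1508. The prime 29 ramifies in K.

ramified — (29) = 𝔭²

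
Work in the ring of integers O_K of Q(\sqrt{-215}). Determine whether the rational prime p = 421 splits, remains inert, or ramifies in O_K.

p is inert

Since -215 ≡ 1 mod 4, the ring of integers is ℤ[(1+√-215)/2] with discriminant -215.
421 ∤ -215, so 421 is unramified.
Euler's criterion: (-215)^210 mod 421 = 420. Thus (-215|421) = -1.
d is a non-residue mod p, hence 421 remains inert in O_K.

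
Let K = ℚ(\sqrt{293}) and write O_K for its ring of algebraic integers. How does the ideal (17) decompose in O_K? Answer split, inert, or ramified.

Since 293 ≡ 1 mod 4, the ring of integers is ℤ[(1+√293)/2] with discriminant 293.
disc(K) = 293 is not divisible by 17; 17 is unramified.
Legendre symbol by Euler's criterion: (293/17) ≡ 293^8 ≡ 1 (mod 17), i.e. (293/17) = 1.
Legendre symbol 1 ⇒ 17 is split.

split — (17) = 𝔭₁𝔭₂ with 𝔭₁ ≠ 𝔭₂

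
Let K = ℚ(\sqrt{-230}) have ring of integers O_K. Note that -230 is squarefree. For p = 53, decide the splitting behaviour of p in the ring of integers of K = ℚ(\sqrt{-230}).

Since -230 ≢ 1 mod 4, the ring of integers is ℤ[√-230] with discriminant 4·(-230) = -920.
Since gcd(53, -920) = 1 the prime 53 does not ramify.
Compute (-230/53) via Euler: 35^((53-1)/2) mod 53 = 52, so (-230/53) = -1.
Legendre symbol -1 ⇒ 53 is inert.

remains prime (inert)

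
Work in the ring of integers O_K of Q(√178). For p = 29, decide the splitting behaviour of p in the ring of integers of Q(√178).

splits completely

d = 178 ≡ 2 (mod 4), so O_K = ℤ[√178] and disc(K) = 4d = 712.
29 ∤ 712, so 29 is unramified.
Euler's criterion: 178^14 mod 29 = 1. Thus (178|29) = 1.
d is a quadratic residue mod p, hence 29 splits in O_K.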